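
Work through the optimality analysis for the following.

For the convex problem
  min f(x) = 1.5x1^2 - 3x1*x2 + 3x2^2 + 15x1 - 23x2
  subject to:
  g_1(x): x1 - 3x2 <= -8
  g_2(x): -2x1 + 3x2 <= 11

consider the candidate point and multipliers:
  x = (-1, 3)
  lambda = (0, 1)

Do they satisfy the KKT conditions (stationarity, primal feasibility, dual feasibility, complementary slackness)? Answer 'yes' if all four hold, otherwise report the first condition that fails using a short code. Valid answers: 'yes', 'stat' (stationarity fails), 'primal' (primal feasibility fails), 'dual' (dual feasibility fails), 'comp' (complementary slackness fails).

Gradient of f: grad f(x) = Q x + c = (3, -2)
Constraint values g_i(x) = a_i^T x - b_i:
  g_1((-1, 3)) = -2
  g_2((-1, 3)) = 0
Stationarity residual: grad f(x) + sum_i lambda_i a_i = (1, 1)
  -> stationarity FAILS
Primal feasibility (all g_i <= 0): OK
Dual feasibility (all lambda_i >= 0): OK
Complementary slackness (lambda_i * g_i(x) = 0 for all i): OK

Verdict: the first failing condition is stationarity -> stat.

stat


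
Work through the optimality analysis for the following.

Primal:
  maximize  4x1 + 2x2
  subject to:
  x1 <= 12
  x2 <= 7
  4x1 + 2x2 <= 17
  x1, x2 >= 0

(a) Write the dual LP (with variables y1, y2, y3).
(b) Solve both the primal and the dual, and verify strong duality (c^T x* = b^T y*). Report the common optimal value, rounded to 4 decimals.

The standard primal-dual pair for 'max c^T x s.t. A x <= b, x >= 0' is:
  Dual:  min b^T y  s.t.  A^T y >= c,  y >= 0.

So the dual LP is:
  minimize  12y1 + 7y2 + 17y3
  subject to:
    y1 + 4y3 >= 4
    y2 + 2y3 >= 2
    y1, y2, y3 >= 0

Solving the primal: x* = (4.25, 0).
  primal value c^T x* = 17.
Solving the dual: y* = (0, 0, 1).
  dual value b^T y* = 17.
Strong duality: c^T x* = b^T y*. Confirmed.

17


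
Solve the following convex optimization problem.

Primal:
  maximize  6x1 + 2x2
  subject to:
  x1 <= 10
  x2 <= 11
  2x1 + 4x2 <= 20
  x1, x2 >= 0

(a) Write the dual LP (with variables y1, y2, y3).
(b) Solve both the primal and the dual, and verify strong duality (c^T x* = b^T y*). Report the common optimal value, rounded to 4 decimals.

The standard primal-dual pair for 'max c^T x s.t. A x <= b, x >= 0' is:
  Dual:  min b^T y  s.t.  A^T y >= c,  y >= 0.

So the dual LP is:
  minimize  10y1 + 11y2 + 20y3
  subject to:
    y1 + 2y3 >= 6
    y2 + 4y3 >= 2
    y1, y2, y3 >= 0

Solving the primal: x* = (10, 0).
  primal value c^T x* = 60.
Solving the dual: y* = (5, 0, 0.5).
  dual value b^T y* = 60.
Strong duality: c^T x* = b^T y*. Confirmed.

60


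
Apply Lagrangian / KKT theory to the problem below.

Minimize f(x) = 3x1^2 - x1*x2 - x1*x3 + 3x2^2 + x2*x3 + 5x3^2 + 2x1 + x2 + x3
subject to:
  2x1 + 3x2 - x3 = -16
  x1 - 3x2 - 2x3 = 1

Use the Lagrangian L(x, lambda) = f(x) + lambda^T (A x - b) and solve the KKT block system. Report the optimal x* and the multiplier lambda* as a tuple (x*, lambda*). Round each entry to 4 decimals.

Form the Lagrangian:
  L(x, lambda) = (1/2) x^T Q x + c^T x + lambda^T (A x - b)
Stationarity (grad_x L = 0): Q x + c + A^T lambda = 0.
Primal feasibility: A x = b.

This gives the KKT block system:
  [ Q   A^T ] [ x     ]   [-c ]
  [ A    0  ] [ lambda ] = [ b ]

Solving the linear system:
  x*      = (-3.6364, -2.4545, 1.3636)
  lambda* = (7.2121, 4.303)
  f(x*)   = 51.3636

x* = (-3.6364, -2.4545, 1.3636), lambda* = (7.2121, 4.303)


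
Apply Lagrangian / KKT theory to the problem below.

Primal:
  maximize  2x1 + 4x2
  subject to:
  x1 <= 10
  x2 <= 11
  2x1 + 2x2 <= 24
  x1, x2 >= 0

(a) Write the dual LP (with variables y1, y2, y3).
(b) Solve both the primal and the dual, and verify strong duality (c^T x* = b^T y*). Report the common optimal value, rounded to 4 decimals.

The standard primal-dual pair for 'max c^T x s.t. A x <= b, x >= 0' is:
  Dual:  min b^T y  s.t.  A^T y >= c,  y >= 0.

So the dual LP is:
  minimize  10y1 + 11y2 + 24y3
  subject to:
    y1 + 2y3 >= 2
    y2 + 2y3 >= 4
    y1, y2, y3 >= 0

Solving the primal: x* = (1, 11).
  primal value c^T x* = 46.
Solving the dual: y* = (0, 2, 1).
  dual value b^T y* = 46.
Strong duality: c^T x* = b^T y*. Confirmed.

46


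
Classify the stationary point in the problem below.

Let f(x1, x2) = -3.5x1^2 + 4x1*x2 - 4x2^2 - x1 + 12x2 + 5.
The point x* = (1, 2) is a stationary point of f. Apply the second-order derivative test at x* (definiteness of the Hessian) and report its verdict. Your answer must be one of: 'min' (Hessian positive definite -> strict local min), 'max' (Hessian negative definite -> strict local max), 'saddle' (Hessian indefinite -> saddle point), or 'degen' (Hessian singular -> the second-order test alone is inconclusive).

Compute the Hessian H = grad^2 f:
  H = [[-7, 4], [4, -8]]
Verify stationarity: grad f(x*) = H x* + g = (0, 0).
Eigenvalues of H: -11.5311, -3.4689.
Both eigenvalues < 0, so H is negative definite -> x* is a strict local max.

max


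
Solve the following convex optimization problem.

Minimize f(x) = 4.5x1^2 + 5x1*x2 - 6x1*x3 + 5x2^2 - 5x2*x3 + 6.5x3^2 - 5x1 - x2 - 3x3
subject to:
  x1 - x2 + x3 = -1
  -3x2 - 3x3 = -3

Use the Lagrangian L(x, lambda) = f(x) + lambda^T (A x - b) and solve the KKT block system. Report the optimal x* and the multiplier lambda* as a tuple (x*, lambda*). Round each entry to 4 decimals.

Form the Lagrangian:
  L(x, lambda) = (1/2) x^T Q x + c^T x + lambda^T (A x - b)
Stationarity (grad_x L = 0): Q x + c + A^T lambda = 0.
Primal feasibility: A x = b.

This gives the KKT block system:
  [ Q   A^T ] [ x     ]   [-c ]
  [ A    0  ] [ lambda ] = [ b ]

Solving the linear system:
  x*      = (-0.3009, 0.8496, 0.1504)
  lambda* = (4.3628, 0.292)
  f(x*)   = 2.7212

x* = (-0.3009, 0.8496, 0.1504), lambda* = (4.3628, 0.292)


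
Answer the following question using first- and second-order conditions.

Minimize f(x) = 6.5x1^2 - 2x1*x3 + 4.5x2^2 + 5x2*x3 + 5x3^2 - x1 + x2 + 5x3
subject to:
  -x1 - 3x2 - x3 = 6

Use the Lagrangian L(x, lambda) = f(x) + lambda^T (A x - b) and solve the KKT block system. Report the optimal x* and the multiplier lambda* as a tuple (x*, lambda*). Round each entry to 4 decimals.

Form the Lagrangian:
  L(x, lambda) = (1/2) x^T Q x + c^T x + lambda^T (A x - b)
Stationarity (grad_x L = 0): Q x + c + A^T lambda = 0.
Primal feasibility: A x = b.

This gives the KKT block system:
  [ Q   A^T ] [ x     ]   [-c ]
  [ A    0  ] [ lambda ] = [ b ]

Solving the linear system:
  x*      = (-0.3747, -1.8027, -0.2173)
  lambda* = (-5.4368)
  f(x*)   = 15.0532

x* = (-0.3747, -1.8027, -0.2173), lambda* = (-5.4368)


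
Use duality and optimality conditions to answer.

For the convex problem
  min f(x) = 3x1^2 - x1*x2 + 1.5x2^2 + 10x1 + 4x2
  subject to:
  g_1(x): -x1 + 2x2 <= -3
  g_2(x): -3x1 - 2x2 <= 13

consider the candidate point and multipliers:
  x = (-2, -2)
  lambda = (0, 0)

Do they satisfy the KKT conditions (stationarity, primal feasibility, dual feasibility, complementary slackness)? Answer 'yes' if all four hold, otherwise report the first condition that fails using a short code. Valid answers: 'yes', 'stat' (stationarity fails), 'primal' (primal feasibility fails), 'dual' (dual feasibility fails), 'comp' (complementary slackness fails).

Gradient of f: grad f(x) = Q x + c = (0, 0)
Constraint values g_i(x) = a_i^T x - b_i:
  g_1((-2, -2)) = 1
  g_2((-2, -2)) = -3
Stationarity residual: grad f(x) + sum_i lambda_i a_i = (0, 0)
  -> stationarity OK
Primal feasibility (all g_i <= 0): FAILS
Dual feasibility (all lambda_i >= 0): OK
Complementary slackness (lambda_i * g_i(x) = 0 for all i): OK

Verdict: the first failing condition is primal_feasibility -> primal.

primal


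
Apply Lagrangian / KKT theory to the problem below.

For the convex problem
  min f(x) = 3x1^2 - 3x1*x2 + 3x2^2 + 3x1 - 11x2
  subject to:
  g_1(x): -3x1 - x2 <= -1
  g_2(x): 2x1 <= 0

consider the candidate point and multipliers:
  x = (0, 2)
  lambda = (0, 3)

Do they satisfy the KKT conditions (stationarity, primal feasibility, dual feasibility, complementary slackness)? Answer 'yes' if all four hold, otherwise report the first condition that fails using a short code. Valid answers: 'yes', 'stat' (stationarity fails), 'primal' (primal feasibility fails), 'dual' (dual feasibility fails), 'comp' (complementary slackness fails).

Gradient of f: grad f(x) = Q x + c = (-3, 1)
Constraint values g_i(x) = a_i^T x - b_i:
  g_1((0, 2)) = -1
  g_2((0, 2)) = 0
Stationarity residual: grad f(x) + sum_i lambda_i a_i = (3, 1)
  -> stationarity FAILS
Primal feasibility (all g_i <= 0): OK
Dual feasibility (all lambda_i >= 0): OK
Complementary slackness (lambda_i * g_i(x) = 0 for all i): OK

Verdict: the first failing condition is stationarity -> stat.

stat


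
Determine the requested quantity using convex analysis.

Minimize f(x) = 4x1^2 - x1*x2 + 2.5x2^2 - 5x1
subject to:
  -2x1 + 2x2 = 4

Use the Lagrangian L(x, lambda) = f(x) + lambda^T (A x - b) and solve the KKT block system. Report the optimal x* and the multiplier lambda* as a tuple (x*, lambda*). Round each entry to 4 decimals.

Form the Lagrangian:
  L(x, lambda) = (1/2) x^T Q x + c^T x + lambda^T (A x - b)
Stationarity (grad_x L = 0): Q x + c + A^T lambda = 0.
Primal feasibility: A x = b.

This gives the KKT block system:
  [ Q   A^T ] [ x     ]   [-c ]
  [ A    0  ] [ lambda ] = [ b ]

Solving the linear system:
  x*      = (-0.2727, 1.7273)
  lambda* = (-4.4545)
  f(x*)   = 9.5909

x* = (-0.2727, 1.7273), lambda* = (-4.4545)


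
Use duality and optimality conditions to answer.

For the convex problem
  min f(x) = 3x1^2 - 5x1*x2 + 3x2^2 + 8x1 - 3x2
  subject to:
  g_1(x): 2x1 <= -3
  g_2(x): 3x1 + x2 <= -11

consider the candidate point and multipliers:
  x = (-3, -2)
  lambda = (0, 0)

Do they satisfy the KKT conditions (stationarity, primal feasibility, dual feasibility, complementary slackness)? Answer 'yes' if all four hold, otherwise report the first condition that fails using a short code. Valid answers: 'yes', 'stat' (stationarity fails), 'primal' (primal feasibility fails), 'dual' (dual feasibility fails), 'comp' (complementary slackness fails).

Gradient of f: grad f(x) = Q x + c = (0, 0)
Constraint values g_i(x) = a_i^T x - b_i:
  g_1((-3, -2)) = -3
  g_2((-3, -2)) = 0
Stationarity residual: grad f(x) + sum_i lambda_i a_i = (0, 0)
  -> stationarity OK
Primal feasibility (all g_i <= 0): OK
Dual feasibility (all lambda_i >= 0): OK
Complementary slackness (lambda_i * g_i(x) = 0 for all i): OK

Verdict: yes, KKT holds.

yes


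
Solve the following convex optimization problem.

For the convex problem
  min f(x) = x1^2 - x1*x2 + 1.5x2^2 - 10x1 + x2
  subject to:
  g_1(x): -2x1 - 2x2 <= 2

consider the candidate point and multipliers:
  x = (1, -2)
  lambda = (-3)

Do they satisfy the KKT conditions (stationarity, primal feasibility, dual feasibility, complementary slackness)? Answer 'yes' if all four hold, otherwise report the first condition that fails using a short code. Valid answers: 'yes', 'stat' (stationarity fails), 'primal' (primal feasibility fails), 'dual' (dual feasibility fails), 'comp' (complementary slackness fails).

Gradient of f: grad f(x) = Q x + c = (-6, -6)
Constraint values g_i(x) = a_i^T x - b_i:
  g_1((1, -2)) = 0
Stationarity residual: grad f(x) + sum_i lambda_i a_i = (0, 0)
  -> stationarity OK
Primal feasibility (all g_i <= 0): OK
Dual feasibility (all lambda_i >= 0): FAILS
Complementary slackness (lambda_i * g_i(x) = 0 for all i): OK

Verdict: the first failing condition is dual_feasibility -> dual.

dual


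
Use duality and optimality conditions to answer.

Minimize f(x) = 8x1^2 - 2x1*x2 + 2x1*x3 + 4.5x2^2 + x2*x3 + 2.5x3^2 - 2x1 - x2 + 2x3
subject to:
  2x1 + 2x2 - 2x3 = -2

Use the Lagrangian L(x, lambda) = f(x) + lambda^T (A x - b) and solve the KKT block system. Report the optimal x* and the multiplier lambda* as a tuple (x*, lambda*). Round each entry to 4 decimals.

Form the Lagrangian:
  L(x, lambda) = (1/2) x^T Q x + c^T x + lambda^T (A x - b)
Stationarity (grad_x L = 0): Q x + c + A^T lambda = 0.
Primal feasibility: A x = b.

This gives the KKT block system:
  [ Q   A^T ] [ x     ]   [-c ]
  [ A    0  ] [ lambda ] = [ b ]

Solving the linear system:
  x*      = (-0.1923, -0.3654, 0.4423)
  lambda* = (1.7308)
  f(x*)   = 2.5481

x* = (-0.1923, -0.3654, 0.4423), lambda* = (1.7308)


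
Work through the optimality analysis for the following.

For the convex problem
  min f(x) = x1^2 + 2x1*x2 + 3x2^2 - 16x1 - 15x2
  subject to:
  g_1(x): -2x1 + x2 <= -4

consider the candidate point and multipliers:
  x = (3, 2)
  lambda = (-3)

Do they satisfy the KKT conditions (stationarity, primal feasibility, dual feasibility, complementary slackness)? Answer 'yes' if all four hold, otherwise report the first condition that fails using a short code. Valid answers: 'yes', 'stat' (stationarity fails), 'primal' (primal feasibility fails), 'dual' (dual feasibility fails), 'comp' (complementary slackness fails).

Gradient of f: grad f(x) = Q x + c = (-6, 3)
Constraint values g_i(x) = a_i^T x - b_i:
  g_1((3, 2)) = 0
Stationarity residual: grad f(x) + sum_i lambda_i a_i = (0, 0)
  -> stationarity OK
Primal feasibility (all g_i <= 0): OK
Dual feasibility (all lambda_i >= 0): FAILS
Complementary slackness (lambda_i * g_i(x) = 0 for all i): OK

Verdict: the first failing condition is dual_feasibility -> dual.

dual


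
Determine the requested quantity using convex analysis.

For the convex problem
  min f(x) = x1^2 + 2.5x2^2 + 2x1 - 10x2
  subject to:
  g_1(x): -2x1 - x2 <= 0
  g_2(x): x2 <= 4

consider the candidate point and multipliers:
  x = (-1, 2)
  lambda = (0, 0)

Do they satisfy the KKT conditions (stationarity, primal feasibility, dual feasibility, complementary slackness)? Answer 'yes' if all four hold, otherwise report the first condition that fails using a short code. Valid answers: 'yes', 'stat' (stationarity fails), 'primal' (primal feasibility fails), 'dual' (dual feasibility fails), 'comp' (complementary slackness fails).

Gradient of f: grad f(x) = Q x + c = (0, 0)
Constraint values g_i(x) = a_i^T x - b_i:
  g_1((-1, 2)) = 0
  g_2((-1, 2)) = -2
Stationarity residual: grad f(x) + sum_i lambda_i a_i = (0, 0)
  -> stationarity OK
Primal feasibility (all g_i <= 0): OK
Dual feasibility (all lambda_i >= 0): OK
Complementary slackness (lambda_i * g_i(x) = 0 for all i): OK

Verdict: yes, KKT holds.

yes


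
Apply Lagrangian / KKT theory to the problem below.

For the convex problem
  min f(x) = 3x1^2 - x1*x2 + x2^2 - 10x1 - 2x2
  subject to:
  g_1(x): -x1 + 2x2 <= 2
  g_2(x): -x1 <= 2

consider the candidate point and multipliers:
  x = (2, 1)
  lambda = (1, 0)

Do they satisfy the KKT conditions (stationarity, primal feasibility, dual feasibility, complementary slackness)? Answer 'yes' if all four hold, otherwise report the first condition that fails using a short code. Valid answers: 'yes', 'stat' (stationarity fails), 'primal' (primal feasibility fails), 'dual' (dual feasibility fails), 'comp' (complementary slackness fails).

Gradient of f: grad f(x) = Q x + c = (1, -2)
Constraint values g_i(x) = a_i^T x - b_i:
  g_1((2, 1)) = -2
  g_2((2, 1)) = -4
Stationarity residual: grad f(x) + sum_i lambda_i a_i = (0, 0)
  -> stationarity OK
Primal feasibility (all g_i <= 0): OK
Dual feasibility (all lambda_i >= 0): OK
Complementary slackness (lambda_i * g_i(x) = 0 for all i): FAILS

Verdict: the first failing condition is complementary_slackness -> comp.

comp


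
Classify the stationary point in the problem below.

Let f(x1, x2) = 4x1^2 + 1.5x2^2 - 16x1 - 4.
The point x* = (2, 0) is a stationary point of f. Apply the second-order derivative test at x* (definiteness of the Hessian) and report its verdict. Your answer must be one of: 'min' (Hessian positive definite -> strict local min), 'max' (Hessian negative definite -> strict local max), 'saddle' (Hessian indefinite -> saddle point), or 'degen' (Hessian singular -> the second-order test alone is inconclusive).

Compute the Hessian H = grad^2 f:
  H = [[8, 0], [0, 3]]
Verify stationarity: grad f(x*) = H x* + g = (0, 0).
Eigenvalues of H: 3, 8.
Both eigenvalues > 0, so H is positive definite -> x* is a strict local min.

min


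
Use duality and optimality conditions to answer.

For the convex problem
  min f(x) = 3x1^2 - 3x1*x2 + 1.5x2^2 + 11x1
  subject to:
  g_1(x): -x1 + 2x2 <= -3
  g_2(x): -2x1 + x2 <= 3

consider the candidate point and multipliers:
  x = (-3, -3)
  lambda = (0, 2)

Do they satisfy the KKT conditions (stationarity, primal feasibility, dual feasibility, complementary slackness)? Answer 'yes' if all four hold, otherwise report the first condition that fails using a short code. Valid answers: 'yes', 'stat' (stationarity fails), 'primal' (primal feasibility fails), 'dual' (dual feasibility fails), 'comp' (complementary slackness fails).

Gradient of f: grad f(x) = Q x + c = (2, 0)
Constraint values g_i(x) = a_i^T x - b_i:
  g_1((-3, -3)) = 0
  g_2((-3, -3)) = 0
Stationarity residual: grad f(x) + sum_i lambda_i a_i = (-2, 2)
  -> stationarity FAILS
Primal feasibility (all g_i <= 0): OK
Dual feasibility (all lambda_i >= 0): OK
Complementary slackness (lambda_i * g_i(x) = 0 for all i): OK

Verdict: the first failing condition is stationarity -> stat.

stat


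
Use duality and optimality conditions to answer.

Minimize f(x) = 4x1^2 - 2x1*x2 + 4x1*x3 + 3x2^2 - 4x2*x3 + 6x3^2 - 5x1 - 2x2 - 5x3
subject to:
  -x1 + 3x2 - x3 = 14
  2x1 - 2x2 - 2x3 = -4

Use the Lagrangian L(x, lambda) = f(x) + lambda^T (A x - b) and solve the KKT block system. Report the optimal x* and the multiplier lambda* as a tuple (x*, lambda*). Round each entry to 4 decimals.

Form the Lagrangian:
  L(x, lambda) = (1/2) x^T Q x + c^T x + lambda^T (A x - b)
Stationarity (grad_x L = 0): Q x + c + A^T lambda = 0.
Primal feasibility: A x = b.

This gives the KKT block system:
  [ Q   A^T ] [ x     ]   [-c ]
  [ A    0  ] [ lambda ] = [ b ]

Solving the linear system:
  x*      = (2.28, 5.14, -0.86)
  lambda* = (-13.62, -6.57)
  f(x*)   = 73.51

x* = (2.28, 5.14, -0.86), lambda* = (-13.62, -6.57)


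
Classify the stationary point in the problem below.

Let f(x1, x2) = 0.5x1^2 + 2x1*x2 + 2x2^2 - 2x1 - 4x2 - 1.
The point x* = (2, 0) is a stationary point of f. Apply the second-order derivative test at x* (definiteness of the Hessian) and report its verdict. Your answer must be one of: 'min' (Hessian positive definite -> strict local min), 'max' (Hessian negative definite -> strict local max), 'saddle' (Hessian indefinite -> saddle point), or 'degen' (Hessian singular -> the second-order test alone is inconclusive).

Compute the Hessian H = grad^2 f:
  H = [[1, 2], [2, 4]]
Verify stationarity: grad f(x*) = H x* + g = (0, 0).
Eigenvalues of H: 0, 5.
H has a zero eigenvalue (singular; positive semidefinite but not definite), so H is neither positive definite, negative definite, nor indefinite. The second-order test alone is inconclusive -> degen.
(Indeed, f is constant along the null direction of H through x*, so x* is not a strict local extremum.)

degen


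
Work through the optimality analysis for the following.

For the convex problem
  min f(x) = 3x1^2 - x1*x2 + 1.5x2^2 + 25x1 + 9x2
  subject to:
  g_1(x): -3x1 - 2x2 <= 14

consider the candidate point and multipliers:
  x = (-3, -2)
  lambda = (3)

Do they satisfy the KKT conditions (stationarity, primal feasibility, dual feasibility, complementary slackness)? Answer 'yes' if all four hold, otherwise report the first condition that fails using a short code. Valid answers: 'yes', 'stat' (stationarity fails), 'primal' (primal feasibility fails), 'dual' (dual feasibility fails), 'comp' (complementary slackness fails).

Gradient of f: grad f(x) = Q x + c = (9, 6)
Constraint values g_i(x) = a_i^T x - b_i:
  g_1((-3, -2)) = -1
Stationarity residual: grad f(x) + sum_i lambda_i a_i = (0, 0)
  -> stationarity OK
Primal feasibility (all g_i <= 0): OK
Dual feasibility (all lambda_i >= 0): OK
Complementary slackness (lambda_i * g_i(x) = 0 for all i): FAILS

Verdict: the first failing condition is complementary_slackness -> comp.

comp


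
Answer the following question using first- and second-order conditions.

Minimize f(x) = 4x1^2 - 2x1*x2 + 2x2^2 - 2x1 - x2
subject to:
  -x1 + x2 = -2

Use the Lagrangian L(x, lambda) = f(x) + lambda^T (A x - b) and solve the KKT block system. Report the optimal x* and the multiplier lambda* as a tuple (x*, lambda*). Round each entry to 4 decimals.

Form the Lagrangian:
  L(x, lambda) = (1/2) x^T Q x + c^T x + lambda^T (A x - b)
Stationarity (grad_x L = 0): Q x + c + A^T lambda = 0.
Primal feasibility: A x = b.

This gives the KKT block system:
  [ Q   A^T ] [ x     ]   [-c ]
  [ A    0  ] [ lambda ] = [ b ]

Solving the linear system:
  x*      = (0.875, -1.125)
  lambda* = (7.25)
  f(x*)   = 6.9375

x* = (0.875, -1.125), lambda* = (7.25)


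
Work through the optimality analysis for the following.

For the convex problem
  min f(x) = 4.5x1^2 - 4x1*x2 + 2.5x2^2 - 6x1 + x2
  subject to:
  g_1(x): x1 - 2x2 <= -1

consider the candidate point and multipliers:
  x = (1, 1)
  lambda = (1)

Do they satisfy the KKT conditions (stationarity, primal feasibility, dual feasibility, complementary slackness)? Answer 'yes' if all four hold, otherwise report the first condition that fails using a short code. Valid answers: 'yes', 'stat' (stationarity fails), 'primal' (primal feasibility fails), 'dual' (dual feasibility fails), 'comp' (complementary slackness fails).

Gradient of f: grad f(x) = Q x + c = (-1, 2)
Constraint values g_i(x) = a_i^T x - b_i:
  g_1((1, 1)) = 0
Stationarity residual: grad f(x) + sum_i lambda_i a_i = (0, 0)
  -> stationarity OK
Primal feasibility (all g_i <= 0): OK
Dual feasibility (all lambda_i >= 0): OK
Complementary slackness (lambda_i * g_i(x) = 0 for all i): OK

Verdict: yes, KKT holds.

yes


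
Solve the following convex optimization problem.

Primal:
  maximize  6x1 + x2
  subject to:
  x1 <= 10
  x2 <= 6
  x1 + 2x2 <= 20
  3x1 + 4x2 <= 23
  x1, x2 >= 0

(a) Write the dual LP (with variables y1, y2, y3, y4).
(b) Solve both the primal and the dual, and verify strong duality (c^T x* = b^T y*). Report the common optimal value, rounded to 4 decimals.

The standard primal-dual pair for 'max c^T x s.t. A x <= b, x >= 0' is:
  Dual:  min b^T y  s.t.  A^T y >= c,  y >= 0.

So the dual LP is:
  minimize  10y1 + 6y2 + 20y3 + 23y4
  subject to:
    y1 + y3 + 3y4 >= 6
    y2 + 2y3 + 4y4 >= 1
    y1, y2, y3, y4 >= 0

Solving the primal: x* = (7.6667, 0).
  primal value c^T x* = 46.
Solving the dual: y* = (0, 0, 0, 2).
  dual value b^T y* = 46.
Strong duality: c^T x* = b^T y*. Confirmed.

46


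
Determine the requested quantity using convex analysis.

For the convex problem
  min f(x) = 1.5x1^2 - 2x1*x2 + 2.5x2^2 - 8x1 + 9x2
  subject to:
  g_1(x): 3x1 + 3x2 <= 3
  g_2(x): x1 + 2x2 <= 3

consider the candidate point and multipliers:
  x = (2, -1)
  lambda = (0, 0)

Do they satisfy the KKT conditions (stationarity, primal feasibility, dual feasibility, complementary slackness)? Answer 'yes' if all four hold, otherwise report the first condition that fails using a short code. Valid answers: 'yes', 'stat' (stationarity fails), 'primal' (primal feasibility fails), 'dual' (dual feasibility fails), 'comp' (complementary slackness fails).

Gradient of f: grad f(x) = Q x + c = (0, 0)
Constraint values g_i(x) = a_i^T x - b_i:
  g_1((2, -1)) = 0
  g_2((2, -1)) = -3
Stationarity residual: grad f(x) + sum_i lambda_i a_i = (0, 0)
  -> stationarity OK
Primal feasibility (all g_i <= 0): OK
Dual feasibility (all lambda_i >= 0): OK
Complementary slackness (lambda_i * g_i(x) = 0 for all i): OK

Verdict: yes, KKT holds.

yes


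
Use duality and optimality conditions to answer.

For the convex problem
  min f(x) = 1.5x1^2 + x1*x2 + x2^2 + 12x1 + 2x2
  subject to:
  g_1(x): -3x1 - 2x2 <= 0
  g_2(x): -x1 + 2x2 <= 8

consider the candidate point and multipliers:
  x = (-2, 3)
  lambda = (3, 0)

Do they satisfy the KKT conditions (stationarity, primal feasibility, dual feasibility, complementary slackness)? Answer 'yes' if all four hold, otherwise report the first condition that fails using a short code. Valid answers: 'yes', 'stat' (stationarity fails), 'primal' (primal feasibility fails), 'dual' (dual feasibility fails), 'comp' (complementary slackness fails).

Gradient of f: grad f(x) = Q x + c = (9, 6)
Constraint values g_i(x) = a_i^T x - b_i:
  g_1((-2, 3)) = 0
  g_2((-2, 3)) = 0
Stationarity residual: grad f(x) + sum_i lambda_i a_i = (0, 0)
  -> stationarity OK
Primal feasibility (all g_i <= 0): OK
Dual feasibility (all lambda_i >= 0): OK
Complementary slackness (lambda_i * g_i(x) = 0 for all i): OK

Verdict: yes, KKT holds.

yes


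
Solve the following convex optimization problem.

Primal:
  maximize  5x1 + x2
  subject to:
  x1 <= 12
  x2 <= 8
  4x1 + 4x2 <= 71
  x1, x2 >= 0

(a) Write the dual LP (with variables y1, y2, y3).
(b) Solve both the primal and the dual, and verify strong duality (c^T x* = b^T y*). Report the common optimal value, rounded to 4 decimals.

The standard primal-dual pair for 'max c^T x s.t. A x <= b, x >= 0' is:
  Dual:  min b^T y  s.t.  A^T y >= c,  y >= 0.

So the dual LP is:
  minimize  12y1 + 8y2 + 71y3
  subject to:
    y1 + 4y3 >= 5
    y2 + 4y3 >= 1
    y1, y2, y3 >= 0

Solving the primal: x* = (12, 5.75).
  primal value c^T x* = 65.75.
Solving the dual: y* = (4, 0, 0.25).
  dual value b^T y* = 65.75.
Strong duality: c^T x* = b^T y*. Confirmed.

65.75


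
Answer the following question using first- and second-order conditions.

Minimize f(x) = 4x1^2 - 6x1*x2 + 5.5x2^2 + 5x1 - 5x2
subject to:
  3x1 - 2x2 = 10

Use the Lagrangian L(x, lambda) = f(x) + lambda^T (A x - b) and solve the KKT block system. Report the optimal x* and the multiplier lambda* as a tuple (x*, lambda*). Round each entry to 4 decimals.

Form the Lagrangian:
  L(x, lambda) = (1/2) x^T Q x + c^T x + lambda^T (A x - b)
Stationarity (grad_x L = 0): Q x + c + A^T lambda = 0.
Primal feasibility: A x = b.

This gives the KKT block system:
  [ Q   A^T ] [ x     ]   [-c ]
  [ A    0  ] [ lambda ] = [ b ]

Solving the linear system:
  x*      = (3.7288, 0.5932)
  lambda* = (-10.4237)
  f(x*)   = 59.9576

x* = (3.7288, 0.5932), lambda* = (-10.4237)


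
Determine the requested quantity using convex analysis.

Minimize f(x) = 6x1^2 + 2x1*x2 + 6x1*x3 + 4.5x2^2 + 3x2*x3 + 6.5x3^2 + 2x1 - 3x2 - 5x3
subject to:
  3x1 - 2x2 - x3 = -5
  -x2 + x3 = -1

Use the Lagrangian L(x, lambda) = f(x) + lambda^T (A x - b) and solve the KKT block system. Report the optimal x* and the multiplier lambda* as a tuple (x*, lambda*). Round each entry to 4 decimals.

Form the Lagrangian:
  L(x, lambda) = (1/2) x^T Q x + c^T x + lambda^T (A x - b)
Stationarity (grad_x L = 0): Q x + c + A^T lambda = 0.
Primal feasibility: A x = b.

This gives the KKT block system:
  [ Q   A^T ] [ x     ]   [-c ]
  [ A    0  ] [ lambda ] = [ b ]

Solving the linear system:
  x*      = (-0.7857, 1.2143, 0.2143)
  lambda* = (1.2381, 4.5238)
  f(x*)   = 2.2143

x* = (-0.7857, 1.2143, 0.2143), lambda* = (1.2381, 4.5238)


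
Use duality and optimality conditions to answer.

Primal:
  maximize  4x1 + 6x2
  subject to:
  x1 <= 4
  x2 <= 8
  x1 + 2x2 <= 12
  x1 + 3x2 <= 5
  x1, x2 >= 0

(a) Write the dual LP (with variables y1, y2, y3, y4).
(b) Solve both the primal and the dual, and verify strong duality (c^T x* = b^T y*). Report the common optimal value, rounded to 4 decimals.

The standard primal-dual pair for 'max c^T x s.t. A x <= b, x >= 0' is:
  Dual:  min b^T y  s.t.  A^T y >= c,  y >= 0.

So the dual LP is:
  minimize  4y1 + 8y2 + 12y3 + 5y4
  subject to:
    y1 + y3 + y4 >= 4
    y2 + 2y3 + 3y4 >= 6
    y1, y2, y3, y4 >= 0

Solving the primal: x* = (4, 0.3333).
  primal value c^T x* = 18.
Solving the dual: y* = (2, 0, 0, 2).
  dual value b^T y* = 18.
Strong duality: c^T x* = b^T y*. Confirmed.

18


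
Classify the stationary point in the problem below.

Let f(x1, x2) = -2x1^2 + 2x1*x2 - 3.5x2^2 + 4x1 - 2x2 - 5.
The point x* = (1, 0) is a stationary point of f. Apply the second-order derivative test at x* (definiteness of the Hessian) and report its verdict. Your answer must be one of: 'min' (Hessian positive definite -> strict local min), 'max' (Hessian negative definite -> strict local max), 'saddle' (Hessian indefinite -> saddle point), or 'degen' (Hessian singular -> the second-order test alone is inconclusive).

Compute the Hessian H = grad^2 f:
  H = [[-4, 2], [2, -7]]
Verify stationarity: grad f(x*) = H x* + g = (0, 0).
Eigenvalues of H: -8, -3.
Both eigenvalues < 0, so H is negative definite -> x* is a strict local max.

max


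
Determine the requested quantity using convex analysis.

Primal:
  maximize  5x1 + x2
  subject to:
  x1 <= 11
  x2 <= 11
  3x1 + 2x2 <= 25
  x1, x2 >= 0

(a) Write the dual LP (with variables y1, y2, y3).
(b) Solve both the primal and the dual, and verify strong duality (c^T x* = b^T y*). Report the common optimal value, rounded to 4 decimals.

The standard primal-dual pair for 'max c^T x s.t. A x <= b, x >= 0' is:
  Dual:  min b^T y  s.t.  A^T y >= c,  y >= 0.

So the dual LP is:
  minimize  11y1 + 11y2 + 25y3
  subject to:
    y1 + 3y3 >= 5
    y2 + 2y3 >= 1
    y1, y2, y3 >= 0

Solving the primal: x* = (8.3333, 0).
  primal value c^T x* = 41.6667.
Solving the dual: y* = (0, 0, 1.6667).
  dual value b^T y* = 41.6667.
Strong duality: c^T x* = b^T y*. Confirmed.

41.6667


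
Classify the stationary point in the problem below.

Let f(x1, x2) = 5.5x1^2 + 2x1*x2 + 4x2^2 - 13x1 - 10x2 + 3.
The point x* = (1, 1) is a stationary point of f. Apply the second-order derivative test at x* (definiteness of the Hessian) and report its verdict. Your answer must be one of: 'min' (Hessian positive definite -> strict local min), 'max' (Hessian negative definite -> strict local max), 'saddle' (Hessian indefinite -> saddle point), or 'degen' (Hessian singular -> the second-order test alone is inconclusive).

Compute the Hessian H = grad^2 f:
  H = [[11, 2], [2, 8]]
Verify stationarity: grad f(x*) = H x* + g = (0, 0).
Eigenvalues of H: 7, 12.
Both eigenvalues > 0, so H is positive definite -> x* is a strict local min.

min


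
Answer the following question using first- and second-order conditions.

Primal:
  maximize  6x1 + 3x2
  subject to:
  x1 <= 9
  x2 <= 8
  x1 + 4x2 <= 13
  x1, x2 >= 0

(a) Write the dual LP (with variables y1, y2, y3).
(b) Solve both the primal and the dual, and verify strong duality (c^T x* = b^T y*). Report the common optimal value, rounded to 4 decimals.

The standard primal-dual pair for 'max c^T x s.t. A x <= b, x >= 0' is:
  Dual:  min b^T y  s.t.  A^T y >= c,  y >= 0.

So the dual LP is:
  minimize  9y1 + 8y2 + 13y3
  subject to:
    y1 + y3 >= 6
    y2 + 4y3 >= 3
    y1, y2, y3 >= 0

Solving the primal: x* = (9, 1).
  primal value c^T x* = 57.
Solving the dual: y* = (5.25, 0, 0.75).
  dual value b^T y* = 57.
Strong duality: c^T x* = b^T y*. Confirmed.

57


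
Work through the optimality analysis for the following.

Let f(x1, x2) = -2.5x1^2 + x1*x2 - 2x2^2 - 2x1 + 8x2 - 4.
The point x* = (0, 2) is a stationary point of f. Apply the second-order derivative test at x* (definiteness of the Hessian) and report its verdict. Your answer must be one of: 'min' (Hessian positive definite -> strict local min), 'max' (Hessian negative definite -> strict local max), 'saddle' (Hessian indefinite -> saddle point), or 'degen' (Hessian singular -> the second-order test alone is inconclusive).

Compute the Hessian H = grad^2 f:
  H = [[-5, 1], [1, -4]]
Verify stationarity: grad f(x*) = H x* + g = (0, 0).
Eigenvalues of H: -5.618, -3.382.
Both eigenvalues < 0, so H is negative definite -> x* is a strict local max.

max


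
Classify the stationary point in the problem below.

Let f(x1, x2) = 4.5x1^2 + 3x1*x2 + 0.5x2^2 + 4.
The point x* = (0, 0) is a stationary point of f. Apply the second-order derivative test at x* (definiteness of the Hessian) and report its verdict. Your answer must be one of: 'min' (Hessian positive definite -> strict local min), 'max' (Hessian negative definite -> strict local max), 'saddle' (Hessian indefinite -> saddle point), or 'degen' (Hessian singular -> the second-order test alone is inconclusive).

Compute the Hessian H = grad^2 f:
  H = [[9, 3], [3, 1]]
Verify stationarity: grad f(x*) = H x* + g = (0, 0).
Eigenvalues of H: 0, 10.
H has a zero eigenvalue (singular; positive semidefinite but not definite), so H is neither positive definite, negative definite, nor indefinite. The second-order test alone is inconclusive -> degen.
(Indeed, f is constant along the null direction of H through x*, so x* is not a strict local extremum.)

degen


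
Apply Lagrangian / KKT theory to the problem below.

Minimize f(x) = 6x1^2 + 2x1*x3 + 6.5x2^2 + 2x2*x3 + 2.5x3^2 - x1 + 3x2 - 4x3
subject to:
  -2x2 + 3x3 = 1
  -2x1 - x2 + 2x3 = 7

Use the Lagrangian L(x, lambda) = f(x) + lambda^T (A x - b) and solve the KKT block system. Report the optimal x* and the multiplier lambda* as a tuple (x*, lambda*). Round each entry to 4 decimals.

Form the Lagrangian:
  L(x, lambda) = (1/2) x^T Q x + c^T x + lambda^T (A x - b)
Stationarity (grad_x L = 0): Q x + c + A^T lambda = 0.
Primal feasibility: A x = b.

This gives the KKT block system:
  [ Q   A^T ] [ x     ]   [-c ]
  [ A    0  ] [ lambda ] = [ b ]

Solving the linear system:
  x*      = (-3.0908, 0.4554, 0.6369)
  lambda* = (14.3006, -18.4077)
  f(x*)   = 58.2314

x* = (-3.0908, 0.4554, 0.6369), lambda* = (14.3006, -18.4077)


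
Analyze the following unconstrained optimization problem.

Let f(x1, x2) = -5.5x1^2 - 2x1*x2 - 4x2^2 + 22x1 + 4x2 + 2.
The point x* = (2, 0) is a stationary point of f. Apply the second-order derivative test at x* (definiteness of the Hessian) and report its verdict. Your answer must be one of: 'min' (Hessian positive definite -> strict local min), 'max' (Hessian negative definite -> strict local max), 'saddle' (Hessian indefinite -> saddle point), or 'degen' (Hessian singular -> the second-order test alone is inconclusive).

Compute the Hessian H = grad^2 f:
  H = [[-11, -2], [-2, -8]]
Verify stationarity: grad f(x*) = H x* + g = (0, 0).
Eigenvalues of H: -12, -7.
Both eigenvalues < 0, so H is negative definite -> x* is a strict local max.

max


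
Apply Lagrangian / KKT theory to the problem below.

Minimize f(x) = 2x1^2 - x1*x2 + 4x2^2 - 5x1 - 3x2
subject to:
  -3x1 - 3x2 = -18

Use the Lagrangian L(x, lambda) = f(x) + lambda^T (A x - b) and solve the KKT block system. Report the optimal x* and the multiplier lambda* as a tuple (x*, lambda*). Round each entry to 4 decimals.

Form the Lagrangian:
  L(x, lambda) = (1/2) x^T Q x + c^T x + lambda^T (A x - b)
Stationarity (grad_x L = 0): Q x + c + A^T lambda = 0.
Primal feasibility: A x = b.

This gives the KKT block system:
  [ Q   A^T ] [ x     ]   [-c ]
  [ A    0  ] [ lambda ] = [ b ]

Solving the linear system:
  x*      = (4, 2)
  lambda* = (3)
  f(x*)   = 14

x* = (4, 2), lambda* = (3)


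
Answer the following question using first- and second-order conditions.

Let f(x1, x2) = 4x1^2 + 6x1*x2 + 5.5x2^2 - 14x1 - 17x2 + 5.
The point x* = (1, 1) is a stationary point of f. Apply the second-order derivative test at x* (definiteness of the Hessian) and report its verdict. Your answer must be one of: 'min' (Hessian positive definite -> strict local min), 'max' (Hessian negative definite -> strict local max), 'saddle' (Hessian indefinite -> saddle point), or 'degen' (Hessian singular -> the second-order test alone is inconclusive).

Compute the Hessian H = grad^2 f:
  H = [[8, 6], [6, 11]]
Verify stationarity: grad f(x*) = H x* + g = (0, 0).
Eigenvalues of H: 3.3153, 15.6847.
Both eigenvalues > 0, so H is positive definite -> x* is a strict local min.

min


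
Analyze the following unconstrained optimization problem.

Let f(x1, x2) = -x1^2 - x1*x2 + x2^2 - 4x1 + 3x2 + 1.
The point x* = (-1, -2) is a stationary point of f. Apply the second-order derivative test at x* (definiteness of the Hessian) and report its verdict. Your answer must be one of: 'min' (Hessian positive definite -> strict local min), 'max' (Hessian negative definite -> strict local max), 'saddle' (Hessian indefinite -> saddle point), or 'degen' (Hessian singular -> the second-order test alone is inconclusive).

Compute the Hessian H = grad^2 f:
  H = [[-2, -1], [-1, 2]]
Verify stationarity: grad f(x*) = H x* + g = (0, 0).
Eigenvalues of H: -2.2361, 2.2361.
Eigenvalues have mixed signs, so H is indefinite -> x* is a saddle point.

saddle


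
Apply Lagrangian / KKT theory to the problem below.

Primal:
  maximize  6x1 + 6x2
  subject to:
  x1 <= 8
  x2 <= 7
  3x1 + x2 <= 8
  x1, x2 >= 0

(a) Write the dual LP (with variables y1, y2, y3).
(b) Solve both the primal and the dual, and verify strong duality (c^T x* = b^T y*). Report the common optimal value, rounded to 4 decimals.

The standard primal-dual pair for 'max c^T x s.t. A x <= b, x >= 0' is:
  Dual:  min b^T y  s.t.  A^T y >= c,  y >= 0.

So the dual LP is:
  minimize  8y1 + 7y2 + 8y3
  subject to:
    y1 + 3y3 >= 6
    y2 + y3 >= 6
    y1, y2, y3 >= 0

Solving the primal: x* = (0.3333, 7).
  primal value c^T x* = 44.
Solving the dual: y* = (0, 4, 2).
  dual value b^T y* = 44.
Strong duality: c^T x* = b^T y*. Confirmed.

44


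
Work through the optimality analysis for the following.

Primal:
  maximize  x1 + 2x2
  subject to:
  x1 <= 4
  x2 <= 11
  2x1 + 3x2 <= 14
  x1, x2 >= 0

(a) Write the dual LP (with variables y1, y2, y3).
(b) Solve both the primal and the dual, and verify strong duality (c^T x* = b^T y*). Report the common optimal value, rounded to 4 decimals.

The standard primal-dual pair for 'max c^T x s.t. A x <= b, x >= 0' is:
  Dual:  min b^T y  s.t.  A^T y >= c,  y >= 0.

So the dual LP is:
  minimize  4y1 + 11y2 + 14y3
  subject to:
    y1 + 2y3 >= 1
    y2 + 3y3 >= 2
    y1, y2, y3 >= 0

Solving the primal: x* = (0, 4.6667).
  primal value c^T x* = 9.3333.
Solving the dual: y* = (0, 0, 0.6667).
  dual value b^T y* = 9.3333.
Strong duality: c^T x* = b^T y*. Confirmed.

9.3333


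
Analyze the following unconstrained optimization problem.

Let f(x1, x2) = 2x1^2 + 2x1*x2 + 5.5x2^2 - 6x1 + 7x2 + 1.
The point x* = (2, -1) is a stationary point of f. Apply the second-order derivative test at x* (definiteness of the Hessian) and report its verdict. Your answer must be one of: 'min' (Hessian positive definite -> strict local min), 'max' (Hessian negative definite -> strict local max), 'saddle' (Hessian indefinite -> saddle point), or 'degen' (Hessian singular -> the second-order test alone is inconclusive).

Compute the Hessian H = grad^2 f:
  H = [[4, 2], [2, 11]]
Verify stationarity: grad f(x*) = H x* + g = (0, 0).
Eigenvalues of H: 3.4689, 11.5311.
Both eigenvalues > 0, so H is positive definite -> x* is a strict local min.

min


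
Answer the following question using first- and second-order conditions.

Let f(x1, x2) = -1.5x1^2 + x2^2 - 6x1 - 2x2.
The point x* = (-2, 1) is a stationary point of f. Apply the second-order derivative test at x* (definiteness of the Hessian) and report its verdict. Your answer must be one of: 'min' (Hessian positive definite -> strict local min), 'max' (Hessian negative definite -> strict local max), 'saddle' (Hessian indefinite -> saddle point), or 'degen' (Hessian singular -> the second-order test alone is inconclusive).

Compute the Hessian H = grad^2 f:
  H = [[-3, 0], [0, 2]]
Verify stationarity: grad f(x*) = H x* + g = (0, 0).
Eigenvalues of H: -3, 2.
Eigenvalues have mixed signs, so H is indefinite -> x* is a saddle point.

saddle


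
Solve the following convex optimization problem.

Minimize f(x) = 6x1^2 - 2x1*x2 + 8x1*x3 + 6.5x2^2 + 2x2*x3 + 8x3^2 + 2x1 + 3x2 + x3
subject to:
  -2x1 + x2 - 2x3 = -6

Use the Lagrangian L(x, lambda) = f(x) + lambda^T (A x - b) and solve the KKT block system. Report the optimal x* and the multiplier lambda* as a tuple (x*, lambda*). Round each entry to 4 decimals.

Form the Lagrangian:
  L(x, lambda) = (1/2) x^T Q x + c^T x + lambda^T (A x - b)
Stationarity (grad_x L = 0): Q x + c + A^T lambda = 0.
Primal feasibility: A x = b.

This gives the KKT block system:
  [ Q   A^T ] [ x     ]   [-c ]
  [ A    0  ] [ lambda ] = [ b ]

Solving the linear system:
  x*      = (1.0305, -1.3293, 1.3049)
  lambda* = (13.7317)
  f(x*)   = 40.8841

x* = (1.0305, -1.3293, 1.3049), lambda* = (13.7317)
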